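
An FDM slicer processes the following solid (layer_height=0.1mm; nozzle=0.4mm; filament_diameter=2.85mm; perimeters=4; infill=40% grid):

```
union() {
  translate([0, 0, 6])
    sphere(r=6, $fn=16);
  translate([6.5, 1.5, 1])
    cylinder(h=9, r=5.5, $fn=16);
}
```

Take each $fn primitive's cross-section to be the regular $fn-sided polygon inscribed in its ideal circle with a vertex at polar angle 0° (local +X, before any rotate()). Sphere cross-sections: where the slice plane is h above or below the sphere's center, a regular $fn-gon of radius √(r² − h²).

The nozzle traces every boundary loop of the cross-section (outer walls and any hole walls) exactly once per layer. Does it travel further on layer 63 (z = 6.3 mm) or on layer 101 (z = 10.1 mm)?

Layer 63 (z = 6.3): the r=6 sphere contributes a regular 16-gon of circumradius √(6²−0.3²) = 5.992 (perimeter = 2·16·5.992·sin(180°/16) = 37.41 mm); the r=5.5 cylinder at (6.5, 1.5) contributes a regular 16-gon of circumradius 5.5 (perimeter = 2·16·5.500·sin(180°/16) = 34.34 mm); Merging all regions: the regions partially overlap (shared area 29.96 mm²), so the edge portions inside another operand are dropped and the merged outline is re-measured after clipping — boundary = 50.20 mm. So its perimeter = 50.20 mm. Layer 101 (z = 10.1): the r=6 sphere slices to a regular 16-gon of circumradius 4.381 (√(r²−h²) with h=4.1 from center) (perimeter = 2·16·4.381·sin(180°/16) = 27.35 mm); the cylinder at (6.5, 1.5) does not reach this height (z outside [1, 10]); Taking the union: only the r=6 sphere is present, so the union is just that shape — boundary = 27.35 mm. So its perimeter = 27.35 mm. Layer 63 is larger (50.20 vs 27.35 mm).

layer 63 (z = 6.3 mm)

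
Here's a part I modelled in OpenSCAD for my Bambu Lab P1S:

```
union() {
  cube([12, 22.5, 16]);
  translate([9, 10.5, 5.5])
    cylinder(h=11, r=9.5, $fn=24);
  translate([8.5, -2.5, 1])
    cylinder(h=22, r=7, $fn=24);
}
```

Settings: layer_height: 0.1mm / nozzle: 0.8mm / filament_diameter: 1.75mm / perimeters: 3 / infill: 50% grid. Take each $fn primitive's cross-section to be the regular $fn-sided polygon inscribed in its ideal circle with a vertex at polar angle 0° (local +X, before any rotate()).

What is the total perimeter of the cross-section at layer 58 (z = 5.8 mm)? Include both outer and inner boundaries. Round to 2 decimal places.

91.25 mm

At z = 5.8 mm: the cube is present — its section is the full 12×22.5 rectangle (perimeter 69.00 mm); the cylinder at (9, 10.5): section is a regular 24-gon, circumradius r=9.5 (perimeter = 2·24·9.500·sin(180°/24) = 59.52 mm); the r=7 cylinder at (8.5, -2.5) gives a regular 24-gon of circumradius 7 (constant along its height) (perimeter = 2·24·7.000·sin(180°/24) = 43.86 mm); Merging all regions: the regions partially overlap (shared area 231.42 mm²), so the edge portions inside another operand are dropped and the merged outline is re-measured after clipping — boundary = 91.25 mm. Overall, the cross-section is a single solid region. Total boundary length (outer) = 91.25 mm.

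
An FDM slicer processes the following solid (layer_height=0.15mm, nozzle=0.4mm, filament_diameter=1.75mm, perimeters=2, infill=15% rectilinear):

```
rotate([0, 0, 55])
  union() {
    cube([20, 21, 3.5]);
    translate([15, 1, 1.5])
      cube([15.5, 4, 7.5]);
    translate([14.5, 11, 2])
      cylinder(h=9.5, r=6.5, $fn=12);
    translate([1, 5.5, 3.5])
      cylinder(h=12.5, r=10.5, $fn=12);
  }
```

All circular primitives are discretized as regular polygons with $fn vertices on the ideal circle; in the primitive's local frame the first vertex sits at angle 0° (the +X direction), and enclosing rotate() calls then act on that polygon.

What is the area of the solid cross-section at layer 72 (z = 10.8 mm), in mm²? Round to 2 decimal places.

446.85 mm²

At z = 10.8 mm: the cube is not intersected at this z (z outside [0, 3.5]); the cube at (15, 1) does not reach this height (z outside [1.5, 9]); the cylinder at (14.5, 11): section is a regular 12-gon, circumradius r=6.5 (area = (12/2)·6.500²·sin(360°/12) = 126.75 mm²); the r=10.5 cylinder at (1, 5.5) gives a regular 12-gon of circumradius 10.5 (constant along its height) (area = (12/2)·10.500²·sin(360°/12) = 330.75 mm²); Merging all regions: the regions partially overlap — summed areas 457.50 mm² minus the doubly-counted overlap 10.65 mm² gives 446.85 mm² — area = 446.85 mm²; (whole slice rotated 55° about Z — lengths, areas and connectivity unchanged). Overall, the cross-section is a single solid region. Net area = 446.85 mm².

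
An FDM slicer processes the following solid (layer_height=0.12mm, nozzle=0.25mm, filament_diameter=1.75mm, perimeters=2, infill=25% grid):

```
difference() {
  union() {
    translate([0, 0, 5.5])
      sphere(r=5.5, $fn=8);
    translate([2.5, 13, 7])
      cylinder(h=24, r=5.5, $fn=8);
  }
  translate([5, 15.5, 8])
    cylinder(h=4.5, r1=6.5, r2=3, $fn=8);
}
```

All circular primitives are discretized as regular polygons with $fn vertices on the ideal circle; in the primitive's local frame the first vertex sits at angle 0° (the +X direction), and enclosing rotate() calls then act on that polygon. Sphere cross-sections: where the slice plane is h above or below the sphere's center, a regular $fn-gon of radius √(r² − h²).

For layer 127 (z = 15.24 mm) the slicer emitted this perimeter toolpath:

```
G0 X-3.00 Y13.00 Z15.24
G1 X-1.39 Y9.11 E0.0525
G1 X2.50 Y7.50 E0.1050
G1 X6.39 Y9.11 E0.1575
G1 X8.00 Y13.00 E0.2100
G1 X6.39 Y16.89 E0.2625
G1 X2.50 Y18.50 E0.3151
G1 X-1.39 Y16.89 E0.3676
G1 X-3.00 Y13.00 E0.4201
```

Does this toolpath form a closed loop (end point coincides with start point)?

Start point (G0): (-3.00, 13.00). End point (last G1): the path returns to the start — closed.

yes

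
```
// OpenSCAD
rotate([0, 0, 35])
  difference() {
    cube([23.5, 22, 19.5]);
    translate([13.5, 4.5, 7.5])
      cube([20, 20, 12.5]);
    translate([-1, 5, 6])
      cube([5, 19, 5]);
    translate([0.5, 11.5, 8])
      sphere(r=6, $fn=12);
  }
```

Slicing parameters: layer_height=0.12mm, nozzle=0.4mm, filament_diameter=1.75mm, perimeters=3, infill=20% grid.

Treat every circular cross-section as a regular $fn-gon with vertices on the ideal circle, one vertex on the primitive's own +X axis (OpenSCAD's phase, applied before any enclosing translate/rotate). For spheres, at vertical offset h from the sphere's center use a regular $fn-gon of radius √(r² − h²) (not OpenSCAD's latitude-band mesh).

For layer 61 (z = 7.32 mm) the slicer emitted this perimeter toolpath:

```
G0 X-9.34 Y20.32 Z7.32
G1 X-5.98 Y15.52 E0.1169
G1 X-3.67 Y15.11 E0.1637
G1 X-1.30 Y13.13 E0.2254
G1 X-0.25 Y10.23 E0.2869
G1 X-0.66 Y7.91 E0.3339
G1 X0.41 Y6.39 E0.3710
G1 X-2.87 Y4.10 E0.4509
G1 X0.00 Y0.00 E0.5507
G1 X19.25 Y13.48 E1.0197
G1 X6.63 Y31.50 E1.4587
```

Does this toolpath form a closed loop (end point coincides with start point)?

no

Start point (G0): (-9.34, 20.32). End point (last G1): the path does not return to the start — open.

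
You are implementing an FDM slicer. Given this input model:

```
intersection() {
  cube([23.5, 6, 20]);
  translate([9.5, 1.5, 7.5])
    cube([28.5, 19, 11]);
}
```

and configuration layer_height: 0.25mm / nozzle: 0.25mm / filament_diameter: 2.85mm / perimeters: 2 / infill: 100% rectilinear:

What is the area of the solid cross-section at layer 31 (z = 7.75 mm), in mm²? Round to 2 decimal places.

At z = 7.75 mm: the cube (footprint 23.5×6) is included at this height (area 141.00 mm²); the 28.5×19 cube at (9.5, 1.5) contributes its full rectangle (area 541.50 mm²); After intersecting: the 28.5×19 cube at (9.5, 1.5) partially overlaps the 23.5×6 cube; clipping to the common part keeps 63.00 mm² — area = 63.00 mm². Overall, the cross-section is a single solid region. Net area = 63.00 mm².

63.00 mm²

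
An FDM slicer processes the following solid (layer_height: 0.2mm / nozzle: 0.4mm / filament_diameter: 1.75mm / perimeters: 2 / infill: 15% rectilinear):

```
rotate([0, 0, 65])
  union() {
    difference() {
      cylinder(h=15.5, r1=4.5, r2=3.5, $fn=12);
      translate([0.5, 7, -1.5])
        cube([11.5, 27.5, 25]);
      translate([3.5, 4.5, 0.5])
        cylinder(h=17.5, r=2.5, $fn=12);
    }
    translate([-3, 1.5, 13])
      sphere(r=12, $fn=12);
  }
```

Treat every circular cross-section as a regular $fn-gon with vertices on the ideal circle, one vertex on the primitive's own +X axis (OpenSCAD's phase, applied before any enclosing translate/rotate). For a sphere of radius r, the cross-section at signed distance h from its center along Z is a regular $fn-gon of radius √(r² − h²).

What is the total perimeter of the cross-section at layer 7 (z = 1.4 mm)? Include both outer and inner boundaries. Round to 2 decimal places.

31.11 mm

At z = 1.4 mm: the cone contributes a regular 12-gon of circumradius 4.410 (interpolated between r1=4.5 and r2=3.5 at t=0.090) (perimeter = 2·12·4.410·sin(180°/12) = 27.39 mm); the cube at (0.5, 7) is present — its section is the full 11.5×27.5 rectangle (perimeter 78.00 mm); the cylinder at (3.5, 4.5): section is a regular 12-gon, circumradius r=2.5 (perimeter = 2·12·2.500·sin(180°/12) = 15.53 mm); Taking the first minus the rest: starting from the cone, the 11.5×27.5 cube at (0.5, 7) misses the remaining region (no effect); the r=2.5 cylinder at (3.5, 4.5) partially overlaps it — only the 2.46 mm² overlap (of its 18.75 mm²) is removed, clipping the outline — boundary = 27.70 mm; the r=12 sphere at (-3, 1.5) contributes a regular 12-gon of circumradius √(12²−11.6²) = 3.072 (perimeter = 2·12·3.072·sin(180°/12) = 19.09 mm); Combining (union): the regions partially overlap (shared area 17.60 mm²), so the edge portions inside another operand are dropped and the merged outline is re-measured after clipping — boundary = 31.11 mm; (whole slice rotated 65° about Z — lengths, areas and connectivity unchanged). Overall, the cross-section is a single solid region. Total boundary length (outer) = 31.11 mm.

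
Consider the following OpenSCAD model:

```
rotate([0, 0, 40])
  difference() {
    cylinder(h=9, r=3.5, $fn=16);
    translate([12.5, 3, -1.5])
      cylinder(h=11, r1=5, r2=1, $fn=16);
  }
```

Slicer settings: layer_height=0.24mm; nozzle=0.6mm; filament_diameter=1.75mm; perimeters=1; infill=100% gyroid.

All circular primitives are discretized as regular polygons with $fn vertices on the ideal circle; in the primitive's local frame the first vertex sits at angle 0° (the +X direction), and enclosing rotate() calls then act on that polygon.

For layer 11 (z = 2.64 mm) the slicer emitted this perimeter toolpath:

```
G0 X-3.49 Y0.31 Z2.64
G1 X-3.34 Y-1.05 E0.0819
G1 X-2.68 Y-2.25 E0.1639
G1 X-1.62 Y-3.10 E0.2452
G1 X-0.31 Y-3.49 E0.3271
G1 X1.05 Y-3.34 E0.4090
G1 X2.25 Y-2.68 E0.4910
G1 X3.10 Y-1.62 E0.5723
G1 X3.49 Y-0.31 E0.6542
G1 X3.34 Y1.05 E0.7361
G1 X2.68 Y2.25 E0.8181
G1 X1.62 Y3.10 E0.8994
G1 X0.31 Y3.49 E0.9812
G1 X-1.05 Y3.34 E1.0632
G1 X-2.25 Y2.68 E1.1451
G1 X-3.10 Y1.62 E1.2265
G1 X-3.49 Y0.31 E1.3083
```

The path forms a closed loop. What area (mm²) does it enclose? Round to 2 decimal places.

37.51 mm²

Apply the shoelace formula to the sequence of (X, Y) vertices; enclosed area = 37.51 mm².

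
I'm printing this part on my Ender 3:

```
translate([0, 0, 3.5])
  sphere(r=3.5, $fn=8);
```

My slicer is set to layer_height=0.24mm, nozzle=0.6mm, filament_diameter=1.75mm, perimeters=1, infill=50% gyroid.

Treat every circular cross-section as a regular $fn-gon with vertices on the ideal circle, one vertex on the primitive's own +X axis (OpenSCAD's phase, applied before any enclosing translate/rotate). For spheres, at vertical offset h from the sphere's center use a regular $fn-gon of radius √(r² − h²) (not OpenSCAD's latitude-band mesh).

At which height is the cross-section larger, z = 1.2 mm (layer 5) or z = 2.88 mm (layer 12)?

layer 12 (z = 2.88 mm)

Layer 5 (z = 1.2): the r=3.5 sphere contributes a regular 8-gon of circumradius √(3.5²−2.3²) = 2.638 (area = (8/2)·2.638²·sin(360°/8) = 19.69 mm²). So its area = 19.69 mm². Layer 12 (z = 2.88): the r=3.5 sphere contributes a regular 8-gon of circumradius √(3.5²−0.62²) = 3.445 (area = (8/2)·3.445²·sin(360°/8) = 33.56 mm²). So its area = 33.56 mm². Layer 12 is larger (33.56 vs 19.69 mm²).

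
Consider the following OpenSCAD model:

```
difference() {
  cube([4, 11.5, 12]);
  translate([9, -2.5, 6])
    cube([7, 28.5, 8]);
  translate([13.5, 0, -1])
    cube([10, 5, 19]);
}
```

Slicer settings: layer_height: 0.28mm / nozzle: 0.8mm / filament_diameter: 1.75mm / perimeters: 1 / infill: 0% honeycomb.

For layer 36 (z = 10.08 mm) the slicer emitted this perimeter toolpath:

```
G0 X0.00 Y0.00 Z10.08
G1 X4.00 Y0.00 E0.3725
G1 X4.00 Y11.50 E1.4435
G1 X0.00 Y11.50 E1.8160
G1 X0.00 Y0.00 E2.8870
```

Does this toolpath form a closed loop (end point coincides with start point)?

yes

Start point (G0): (0.00, 0.00). End point (last G1): the path returns to the start — closed.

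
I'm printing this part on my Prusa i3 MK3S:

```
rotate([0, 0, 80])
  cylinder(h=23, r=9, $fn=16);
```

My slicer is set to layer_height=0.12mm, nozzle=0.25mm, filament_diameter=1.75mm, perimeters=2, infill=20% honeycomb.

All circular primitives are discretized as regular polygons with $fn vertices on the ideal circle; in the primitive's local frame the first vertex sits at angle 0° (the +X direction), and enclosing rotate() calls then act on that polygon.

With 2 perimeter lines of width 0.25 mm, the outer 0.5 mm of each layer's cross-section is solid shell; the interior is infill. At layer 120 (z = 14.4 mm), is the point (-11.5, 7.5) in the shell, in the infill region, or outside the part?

At z = 14.4 mm: the r=9 cylinder gives a regular 16-gon of circumradius 9 (constant along its height); (rotated 80° about Z; rotation is an isometry so areas/perimeters/island counts are preserved). Overall, the cross-section is a single solid region. Undo the 80° rotation: the query point maps to (5.389, 12.628) in the un-rotated model frame. The nearest boundary edge runs (6.36, 6.36)→(3.44, 8.31); distance from the point to it = 4.73 mm. The point is not inside any of the regions above, so it lies outside the cross-section (4.73 mm from the nearest boundary).

outside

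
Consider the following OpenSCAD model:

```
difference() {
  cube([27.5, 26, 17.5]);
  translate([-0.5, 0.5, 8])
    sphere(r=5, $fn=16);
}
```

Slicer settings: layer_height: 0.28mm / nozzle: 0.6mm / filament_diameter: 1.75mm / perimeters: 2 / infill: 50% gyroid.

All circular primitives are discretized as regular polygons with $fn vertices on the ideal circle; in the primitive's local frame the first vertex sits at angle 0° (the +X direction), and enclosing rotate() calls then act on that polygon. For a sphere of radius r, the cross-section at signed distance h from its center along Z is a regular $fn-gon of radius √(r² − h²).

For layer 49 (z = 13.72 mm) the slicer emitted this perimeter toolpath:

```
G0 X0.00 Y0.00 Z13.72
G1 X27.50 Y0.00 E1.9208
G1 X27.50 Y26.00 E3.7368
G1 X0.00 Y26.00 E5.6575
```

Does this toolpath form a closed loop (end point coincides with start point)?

no

Start point (G0): (0.00, 0.00). End point (last G1): the path does not return to the start — open.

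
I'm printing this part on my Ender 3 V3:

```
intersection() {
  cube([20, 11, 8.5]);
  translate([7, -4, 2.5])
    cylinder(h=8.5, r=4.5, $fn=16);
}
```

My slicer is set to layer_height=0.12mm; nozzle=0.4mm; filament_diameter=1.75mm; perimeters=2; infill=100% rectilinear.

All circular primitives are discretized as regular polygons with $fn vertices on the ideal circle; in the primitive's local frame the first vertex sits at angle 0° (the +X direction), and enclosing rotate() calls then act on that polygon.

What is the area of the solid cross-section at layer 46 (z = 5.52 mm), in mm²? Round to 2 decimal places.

1.17 mm²

At z = 5.52 mm: the cube (footprint 20×11) is included at this height (area 220.00 mm²); the r=4.5 cylinder at (7, -4) contributes a regular 16-gon of circumradius 4.5 (area = (16/2)·4.500²·sin(360°/16) = 61.99 mm²); Keeping only the common overlap: the r=4.5 cylinder at (7, -4) partially overlaps the 20×11 cube; clipping to the common part keeps 1.17 mm² — area = 1.17 mm². Overall, the cross-section is a single solid region. Net area = 1.17 mm².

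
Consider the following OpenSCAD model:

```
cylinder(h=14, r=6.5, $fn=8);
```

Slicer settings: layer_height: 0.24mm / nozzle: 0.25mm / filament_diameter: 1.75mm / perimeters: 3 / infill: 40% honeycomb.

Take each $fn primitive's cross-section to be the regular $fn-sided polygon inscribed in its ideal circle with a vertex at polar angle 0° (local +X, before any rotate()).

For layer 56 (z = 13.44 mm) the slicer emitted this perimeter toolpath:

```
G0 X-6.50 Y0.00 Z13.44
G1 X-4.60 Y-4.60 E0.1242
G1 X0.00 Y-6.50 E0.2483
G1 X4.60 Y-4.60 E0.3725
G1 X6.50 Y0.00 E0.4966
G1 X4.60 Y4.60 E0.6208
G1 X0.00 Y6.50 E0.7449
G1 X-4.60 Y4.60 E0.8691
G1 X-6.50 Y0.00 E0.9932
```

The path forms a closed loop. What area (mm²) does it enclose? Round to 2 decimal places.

Apply the shoelace formula to the sequence of (X, Y) vertices; enclosed area = 119.60 mm².

119.60 mm²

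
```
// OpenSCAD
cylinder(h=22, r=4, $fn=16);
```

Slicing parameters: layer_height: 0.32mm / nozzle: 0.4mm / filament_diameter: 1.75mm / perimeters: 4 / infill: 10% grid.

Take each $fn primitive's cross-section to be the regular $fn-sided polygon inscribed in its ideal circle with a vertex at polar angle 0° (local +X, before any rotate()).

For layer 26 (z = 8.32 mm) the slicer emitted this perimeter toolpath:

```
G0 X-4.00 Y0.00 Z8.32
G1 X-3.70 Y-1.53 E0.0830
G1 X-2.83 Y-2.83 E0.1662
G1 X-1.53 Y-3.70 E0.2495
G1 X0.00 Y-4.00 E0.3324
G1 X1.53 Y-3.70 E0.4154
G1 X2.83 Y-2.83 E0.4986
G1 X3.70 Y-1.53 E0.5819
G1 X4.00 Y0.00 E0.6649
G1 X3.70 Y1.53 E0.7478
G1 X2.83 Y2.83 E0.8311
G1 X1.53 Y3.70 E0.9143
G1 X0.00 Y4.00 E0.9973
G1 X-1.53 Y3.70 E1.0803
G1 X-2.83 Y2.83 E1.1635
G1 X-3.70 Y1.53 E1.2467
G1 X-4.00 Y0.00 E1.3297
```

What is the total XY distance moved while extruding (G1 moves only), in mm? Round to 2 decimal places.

Sum the Euclidean lengths of each G1 segment: total = 24.99 mm.

24.99 mm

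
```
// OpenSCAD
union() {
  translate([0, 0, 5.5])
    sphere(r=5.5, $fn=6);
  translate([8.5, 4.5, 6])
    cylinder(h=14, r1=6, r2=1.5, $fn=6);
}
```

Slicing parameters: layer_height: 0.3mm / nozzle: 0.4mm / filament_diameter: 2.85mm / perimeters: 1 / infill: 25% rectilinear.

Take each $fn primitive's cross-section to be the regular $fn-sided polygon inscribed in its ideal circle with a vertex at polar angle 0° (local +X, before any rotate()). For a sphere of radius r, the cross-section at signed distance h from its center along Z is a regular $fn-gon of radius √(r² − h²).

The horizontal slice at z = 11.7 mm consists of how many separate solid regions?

At z = 11.7 mm: the sphere is absent (|z−center|=6.200 > r=5.5); the cone at (8.5, 4.5): at t=0.407 of its height the radius interpolates to r₁+(r₂−r₁)t = 4.168, giving a regular 6-gon of that circumradius; Combining (union): only the cone at (8.5, 4.5) is present, so the union is just that shape — 1 connected region. The result has 1 disconnected region.

1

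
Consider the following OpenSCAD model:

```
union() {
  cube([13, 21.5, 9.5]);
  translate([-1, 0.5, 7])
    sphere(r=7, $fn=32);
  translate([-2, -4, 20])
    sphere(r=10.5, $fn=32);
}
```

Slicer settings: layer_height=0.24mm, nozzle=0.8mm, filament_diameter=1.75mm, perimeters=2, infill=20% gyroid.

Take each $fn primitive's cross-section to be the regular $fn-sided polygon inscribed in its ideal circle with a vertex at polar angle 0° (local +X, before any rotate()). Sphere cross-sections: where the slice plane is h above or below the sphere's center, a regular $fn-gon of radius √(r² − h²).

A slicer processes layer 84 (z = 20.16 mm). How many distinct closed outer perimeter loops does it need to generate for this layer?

At z = 20.16 mm: the cube is not intersected at this z (z outside [0, 9.5]); the sphere at (-1, 0.5) does not reach this height (|z−center|=13.160 > r=7); the r=10.5 sphere at (-2, -4) slices to a regular 32-gon of circumradius 10.499 (√(r²−h²) with h=0.16 from center); Merging all regions: only the r=10.5 sphere at (-2, -4) is present, so the union is just that shape — 1 connected region. The result has 1 disconnected region.

1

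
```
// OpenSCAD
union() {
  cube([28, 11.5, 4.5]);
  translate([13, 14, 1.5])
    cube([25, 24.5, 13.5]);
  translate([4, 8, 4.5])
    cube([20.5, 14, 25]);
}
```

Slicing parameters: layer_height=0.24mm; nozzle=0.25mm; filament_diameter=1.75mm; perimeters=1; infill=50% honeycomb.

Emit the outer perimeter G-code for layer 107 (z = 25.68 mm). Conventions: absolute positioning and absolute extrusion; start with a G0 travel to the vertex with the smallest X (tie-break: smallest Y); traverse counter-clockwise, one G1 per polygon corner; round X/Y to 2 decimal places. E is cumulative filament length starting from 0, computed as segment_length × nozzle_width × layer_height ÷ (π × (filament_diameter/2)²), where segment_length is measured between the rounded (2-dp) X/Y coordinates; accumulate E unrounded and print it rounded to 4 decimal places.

At z = 25.68 mm: the cube is absent (z outside [0, 4.5]); the cube at (13, 14) does not reach this height (z outside [1.5, 15]); the cube at (4, 8) is present — its section is the full 20.5×14 rectangle; Merging all regions: only the 20.5×14 cube at (4, 8) is present, so the union is just that shape — 1 connected region. The outline is a single polygon with 4 vertices. Extrusion per mm of travel: 0.25 × 0.24 / (π × 0.875²) = 0.024945. Accumulating E over each segment gives final E = 1.7212.

G0 X4.00 Y8.00 Z25.68
G1 X24.50 Y8.00 E0.5114
G1 X24.50 Y22.00 E0.8606
G1 X4.00 Y22.00 E1.3720
G1 X4.00 Y8.00 E1.7212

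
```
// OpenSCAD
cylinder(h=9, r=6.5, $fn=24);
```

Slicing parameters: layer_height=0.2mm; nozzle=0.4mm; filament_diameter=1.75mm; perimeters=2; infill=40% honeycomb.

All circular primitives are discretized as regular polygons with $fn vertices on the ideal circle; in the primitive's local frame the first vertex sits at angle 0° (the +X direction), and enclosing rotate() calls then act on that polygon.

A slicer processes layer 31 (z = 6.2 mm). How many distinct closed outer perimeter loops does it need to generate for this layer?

At z = 6.2 mm: the cylinder: section is a regular 24-gon, circumradius r=6.5. The result has 1 disconnected region.

1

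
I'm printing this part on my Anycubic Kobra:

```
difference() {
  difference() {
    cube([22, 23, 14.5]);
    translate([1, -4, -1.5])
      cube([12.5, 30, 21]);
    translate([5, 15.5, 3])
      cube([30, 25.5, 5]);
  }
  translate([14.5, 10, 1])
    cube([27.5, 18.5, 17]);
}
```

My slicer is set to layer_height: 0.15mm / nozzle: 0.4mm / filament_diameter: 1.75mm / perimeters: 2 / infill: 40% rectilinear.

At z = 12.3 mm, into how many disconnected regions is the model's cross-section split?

2

At z = 12.3 mm: the 22×23 cube contributes its full rectangle; the cube at (1, -4) (footprint 12.5×30) is included at this height; the cube at (5, 15.5) is not intersected at this z (z outside [3, 8]); After the difference (first − rest): starting from the 22×23 cube, the 12.5×30 cube at (1, -4) partially overlaps it — only the 287.50 mm² overlap (of its 375.00 mm²) is removed, clipping the outline — 2 connected regions; the 27.5×18.5 cube at (14.5, 10) contributes its full rectangle; After the difference (first − rest): starting from the result so far, the 27.5×18.5 cube at (14.5, 10) partially overlaps it — only the 97.50 mm² overlap (of its 508.75 mm²) is removed, clipping the outline — 2 connected regions. The result has 2 disconnected regions.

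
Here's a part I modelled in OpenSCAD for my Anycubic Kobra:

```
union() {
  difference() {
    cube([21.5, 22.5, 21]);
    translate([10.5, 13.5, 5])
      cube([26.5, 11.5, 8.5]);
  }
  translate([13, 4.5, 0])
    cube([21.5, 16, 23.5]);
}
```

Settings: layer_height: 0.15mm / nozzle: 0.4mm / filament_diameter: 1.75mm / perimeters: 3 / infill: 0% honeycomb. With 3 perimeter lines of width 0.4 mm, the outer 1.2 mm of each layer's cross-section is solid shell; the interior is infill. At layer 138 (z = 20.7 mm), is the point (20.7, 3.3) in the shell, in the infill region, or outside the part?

shell

At z = 20.7 mm: the 21.5×22.5 cube contributes its full rectangle; the cube at (10.5, 13.5) is not intersected at this z (z outside [5, 13.5]); Subtracting the remaining from the first: none of the subtracted shapes is present at this height, so the 21.5×22.5 cube is unchanged — 1 connected region; the cube at (13, 4.5) (footprint 21.5×16) is included at this height; Combining (union): the regions partially overlap (shared area 136.00 mm²), so overlapping operands fuse into one piece — 1 connected region. Overall, the cross-section is a single solid region. The nearest boundary edge runs (21.50, 4.50)→(21.50, 0.00); distance from the point to it = 0.80 mm. The point is inside the cross-section, 0.80 mm from the nearest boundary — within the 1.2 mm shell band (3 × 0.4).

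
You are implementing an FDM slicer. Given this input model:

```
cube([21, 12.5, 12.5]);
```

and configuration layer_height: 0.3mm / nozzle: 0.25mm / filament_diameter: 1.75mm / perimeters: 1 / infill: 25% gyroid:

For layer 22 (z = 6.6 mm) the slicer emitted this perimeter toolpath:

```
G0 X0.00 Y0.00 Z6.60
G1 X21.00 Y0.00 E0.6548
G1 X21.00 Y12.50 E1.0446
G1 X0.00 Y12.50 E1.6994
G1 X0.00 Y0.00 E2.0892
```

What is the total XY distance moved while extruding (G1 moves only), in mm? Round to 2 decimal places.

67.00 mm

Sum the Euclidean lengths of each G1 segment: total = 67.00 mm.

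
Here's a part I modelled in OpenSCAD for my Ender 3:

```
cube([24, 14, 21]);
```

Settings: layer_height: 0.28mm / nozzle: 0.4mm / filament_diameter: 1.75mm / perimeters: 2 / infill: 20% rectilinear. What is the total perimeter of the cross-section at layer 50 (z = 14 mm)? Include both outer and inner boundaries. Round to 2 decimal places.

At z = 14 mm: the cube (footprint 24×14) is included at this height (perimeter 76.00 mm). Overall, the cross-section is a single solid region. Total boundary length (outer) = 76.00 mm.

76.00 mm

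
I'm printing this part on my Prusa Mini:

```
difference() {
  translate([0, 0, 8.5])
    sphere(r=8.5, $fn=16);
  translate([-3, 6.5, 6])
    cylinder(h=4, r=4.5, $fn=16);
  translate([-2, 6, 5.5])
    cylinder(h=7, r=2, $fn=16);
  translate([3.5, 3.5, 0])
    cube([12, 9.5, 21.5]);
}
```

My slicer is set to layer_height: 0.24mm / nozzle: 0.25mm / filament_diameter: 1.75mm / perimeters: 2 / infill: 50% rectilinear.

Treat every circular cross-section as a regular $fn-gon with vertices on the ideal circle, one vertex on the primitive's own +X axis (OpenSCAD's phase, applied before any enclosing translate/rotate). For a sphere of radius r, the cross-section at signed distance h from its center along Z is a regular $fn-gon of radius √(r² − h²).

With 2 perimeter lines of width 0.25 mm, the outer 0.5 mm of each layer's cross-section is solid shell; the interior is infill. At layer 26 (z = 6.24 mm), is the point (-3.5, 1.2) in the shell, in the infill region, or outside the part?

infill

At z = 6.24 mm: the r=8.5 sphere slices to a regular 16-gon of circumradius 8.194 (√(r²−h²) with h=2.26 from center); the r=4.5 cylinder at (-3, 6.5) gives a regular 16-gon of circumradius 4.5 (constant along its height); the r=2 cylinder at (-2, 6) gives a regular 16-gon of circumradius 2 (constant along its height); the 12×9.5 cube at (3.5, 3.5) contributes its full rectangle; Taking the first minus the rest: starting from the r=8.5 sphere, the r=4.5 cylinder at (-3, 6.5) partially overlaps it — only the 35.46 mm² overlap (of its 61.99 mm²) is removed, clipping the outline; the r=2 cylinder at (-2, 6) misses the remaining region (no effect); the 12×9.5 cube at (3.5, 3.5) partially overlaps it — only the 8.78 mm² overlap (of its 114.00 mm²) is removed, clipping the outline — 1 connected region. Overall, the cross-section is a single solid region. The nearest boundary edge runs (-4.72, 2.34)→(-3.00, 2.00); distance from the point to it = 0.88 mm. The point is inside the cross-section and 0.88 mm from the nearest boundary — more than the 0.5 mm shell width (2 × 0.25), so it's in the infill interior.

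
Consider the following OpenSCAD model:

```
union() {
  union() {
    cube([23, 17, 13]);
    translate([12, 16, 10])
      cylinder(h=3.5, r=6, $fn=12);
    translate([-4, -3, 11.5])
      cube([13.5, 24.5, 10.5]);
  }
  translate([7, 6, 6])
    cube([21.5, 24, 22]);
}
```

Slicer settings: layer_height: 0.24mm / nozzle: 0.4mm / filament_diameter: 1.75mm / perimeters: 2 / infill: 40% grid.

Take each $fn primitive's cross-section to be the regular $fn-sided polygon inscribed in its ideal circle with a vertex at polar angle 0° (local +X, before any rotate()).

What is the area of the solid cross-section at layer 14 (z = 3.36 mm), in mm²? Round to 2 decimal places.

At z = 3.36 mm: the 23×17 cube contributes its full rectangle (area 391.00 mm²); the cylinder at (12, 16) does not reach this height (z outside [10, 13.5]); the cube at (-4, -3) does not reach this height (z outside [11.5, 22]); Combining (union): only the 23×17 cube is present, so the union is just that shape — area = 391.00 mm²; the cube at (7, 6) is not intersected at this z (z outside [6, 28]); Merging all regions: only that combined region is present, so the union is just that shape — area = 391.00 mm². Overall, the cross-section is a single solid region. Net area = 391.00 mm².

391.00 mm²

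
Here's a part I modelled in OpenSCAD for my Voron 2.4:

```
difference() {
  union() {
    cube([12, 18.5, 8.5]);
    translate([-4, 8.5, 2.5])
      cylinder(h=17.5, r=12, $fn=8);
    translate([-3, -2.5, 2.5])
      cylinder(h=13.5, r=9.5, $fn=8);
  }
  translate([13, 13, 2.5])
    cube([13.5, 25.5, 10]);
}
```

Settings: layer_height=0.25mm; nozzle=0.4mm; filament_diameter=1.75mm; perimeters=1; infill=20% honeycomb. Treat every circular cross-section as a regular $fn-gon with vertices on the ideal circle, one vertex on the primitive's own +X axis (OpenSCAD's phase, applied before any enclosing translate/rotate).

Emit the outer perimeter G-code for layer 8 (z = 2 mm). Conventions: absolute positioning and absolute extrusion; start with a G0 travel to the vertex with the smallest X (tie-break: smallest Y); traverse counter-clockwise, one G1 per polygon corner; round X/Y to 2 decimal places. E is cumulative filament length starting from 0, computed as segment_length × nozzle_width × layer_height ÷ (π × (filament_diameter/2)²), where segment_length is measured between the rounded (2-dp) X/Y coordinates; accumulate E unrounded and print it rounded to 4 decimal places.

G0 X0.00 Y0.00 Z2.00
G1 X12.00 Y0.00 E0.4989
G1 X12.00 Y18.50 E1.2680
G1 X0.00 Y18.50 E1.7669
G1 X0.00 Y0.00 E2.5361

At z = 2 mm: the cube is present — its section is the full 12×18.5 rectangle; the cylinder at (-4, 8.5) is not intersected at this z (z outside [2.5, 20]); the cylinder at (-3, -2.5) is not intersected at this z (z outside [2.5, 16]); Taking the union: only the 12×18.5 cube is present, so the union is just that shape — 1 connected region; the cube at (13, 13) is not intersected at this z (z outside [2.5, 12.5]); Subtracting the remaining from the first: none of the subtracted shapes is present at this height, so that combined region is unchanged — 1 connected region. The outline is a single polygon with 4 vertices. Extrusion per mm of travel: 0.4 × 0.25 / (π × 0.875²) = 0.041575. Accumulating E over each segment gives final E = 2.5361.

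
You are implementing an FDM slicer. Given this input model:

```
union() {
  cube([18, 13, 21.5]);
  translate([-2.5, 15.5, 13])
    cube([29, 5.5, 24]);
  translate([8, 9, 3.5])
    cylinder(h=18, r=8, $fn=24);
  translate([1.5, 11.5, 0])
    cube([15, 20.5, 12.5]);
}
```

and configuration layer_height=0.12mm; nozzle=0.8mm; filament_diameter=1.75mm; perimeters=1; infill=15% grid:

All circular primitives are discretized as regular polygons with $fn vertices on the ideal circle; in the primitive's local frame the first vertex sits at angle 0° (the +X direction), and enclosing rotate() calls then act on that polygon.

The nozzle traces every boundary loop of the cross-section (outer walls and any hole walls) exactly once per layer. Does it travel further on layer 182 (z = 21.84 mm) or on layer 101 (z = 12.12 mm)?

Layer 182 (z = 21.84): the cube is not intersected at this z (z outside [0, 21.5]); the 29×5.5 cube at (-2.5, 15.5) contributes its full rectangle (perimeter 69.00 mm); the cylinder at (8, 9) is absent (z outside [3.5, 21.5]); the cube at (1.5, 11.5) does not reach this height (z outside [0, 12.5]); Combining (union): only the 29×5.5 cube at (-2.5, 15.5) is present, so the union is just that shape — boundary = 69.00 mm. So its perimeter = 69.00 mm. Layer 101 (z = 12.12): the cube (footprint 18×13) is included at this height (perimeter 62.00 mm); the cube at (-2.5, 15.5) is not intersected at this z (z outside [13, 37]); the r=8 cylinder at (8, 9) gives a regular 24-gon of circumradius 8 (constant along its height) (perimeter = 2·24·8.000·sin(180°/24) = 50.12 mm); the cube at (1.5, 11.5) (footprint 15×20.5) is included at this height (perimeter 71.00 mm); Combining (union): the regions partially overlap (shared area 221.15 mm²), so the edge portions inside another operand are dropped and the merged outline is re-measured after clipping — boundary = 99.72 mm. So its perimeter = 99.72 mm. Layer 101 is larger (99.72 vs 69.00 mm).

layer 101 (z = 12.12 mm)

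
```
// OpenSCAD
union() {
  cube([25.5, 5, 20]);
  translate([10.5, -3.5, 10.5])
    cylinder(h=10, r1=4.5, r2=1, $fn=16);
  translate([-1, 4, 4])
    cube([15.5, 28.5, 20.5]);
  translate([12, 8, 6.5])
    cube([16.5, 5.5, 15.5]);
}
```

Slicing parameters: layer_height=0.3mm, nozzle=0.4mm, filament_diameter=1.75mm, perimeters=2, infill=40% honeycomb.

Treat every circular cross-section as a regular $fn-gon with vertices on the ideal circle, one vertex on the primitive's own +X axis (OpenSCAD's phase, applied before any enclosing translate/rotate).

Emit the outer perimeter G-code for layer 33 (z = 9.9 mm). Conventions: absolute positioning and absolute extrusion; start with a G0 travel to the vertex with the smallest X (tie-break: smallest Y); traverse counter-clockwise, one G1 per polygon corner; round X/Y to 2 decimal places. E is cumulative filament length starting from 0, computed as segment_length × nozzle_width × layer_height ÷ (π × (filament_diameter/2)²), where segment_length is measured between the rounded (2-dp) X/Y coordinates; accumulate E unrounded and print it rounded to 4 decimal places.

G0 X-1.00 Y4.00 Z9.90
G1 X0.00 Y4.00 E0.0499
G1 X0.00 Y0.00 E0.2495
G1 X25.50 Y0.00 E1.5217
G1 X25.50 Y5.00 E1.7711
G1 X14.50 Y5.00 E2.3199
G1 X14.50 Y8.00 E2.4696
G1 X28.50 Y8.00 E3.1680
G1 X28.50 Y13.50 E3.4424
G1 X14.50 Y13.50 E4.1409
G1 X14.50 Y32.50 E5.0888
G1 X-1.00 Y32.50 E5.8621
G1 X-1.00 Y4.00 E7.2840

At z = 9.9 mm: the 25.5×5 cube contributes its full rectangle; the cone at (10.5, -3.5) is absent (z outside [10.5, 20.5]); the cube at (-1, 4) is present — its section is the full 15.5×28.5 rectangle; the 16.5×5.5 cube at (12, 8) contributes its full rectangle; Merging all regions: the regions partially overlap (shared area 28.25 mm²), so overlapping operands fuse into one piece — 1 connected region. The outline is a single polygon with 12 vertices. Extrusion per mm of travel: 0.4 × 0.3 / (π × 0.875²) = 0.049890. Accumulating E over each segment gives final E = 7.2840.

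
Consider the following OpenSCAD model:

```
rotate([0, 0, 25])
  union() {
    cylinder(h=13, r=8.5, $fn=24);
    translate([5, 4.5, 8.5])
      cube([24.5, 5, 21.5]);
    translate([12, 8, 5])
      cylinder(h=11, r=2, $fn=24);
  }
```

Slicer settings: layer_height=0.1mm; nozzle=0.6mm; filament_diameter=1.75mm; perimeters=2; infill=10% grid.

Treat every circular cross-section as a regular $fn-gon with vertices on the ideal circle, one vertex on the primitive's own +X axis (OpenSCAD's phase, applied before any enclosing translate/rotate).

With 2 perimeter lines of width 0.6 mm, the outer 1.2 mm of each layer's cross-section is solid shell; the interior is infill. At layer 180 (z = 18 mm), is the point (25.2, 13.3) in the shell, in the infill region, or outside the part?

At z = 18 mm: the cylinder is absent (z outside [0, 13]); the cube at (5, 4.5) is present — its section is the full 24.5×5 rectangle; the cylinder at (12, 8) is absent (z outside [5, 16]); Taking the union: only the 24.5×5 cube at (5, 4.5) is present, so the union is just that shape — 1 connected region; (rotated 25° about Z; rotation is an isometry so areas/perimeters/island counts are preserved). Overall, the cross-section is a single solid region. Undo the 25° rotation: the query point maps to (28.460, 1.404) in the un-rotated model frame. The nearest boundary edge runs (5.00, 4.50)→(29.50, 4.50); distance from the point to it = 3.10 mm. The point is not inside any of the regions above, so it lies outside the cross-section (3.10 mm from the nearest boundary).

outside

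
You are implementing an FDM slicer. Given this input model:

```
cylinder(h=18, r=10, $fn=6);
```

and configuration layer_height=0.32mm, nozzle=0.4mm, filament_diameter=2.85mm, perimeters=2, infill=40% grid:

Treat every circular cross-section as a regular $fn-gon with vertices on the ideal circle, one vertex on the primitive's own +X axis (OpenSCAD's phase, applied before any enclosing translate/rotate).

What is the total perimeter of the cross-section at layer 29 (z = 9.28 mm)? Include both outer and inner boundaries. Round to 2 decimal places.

At z = 9.28 mm: the cylinder: section is a regular 6-gon, circumradius r=10 (perimeter = 2·6·10.000·sin(180°/6) = 60.00 mm). Overall, the cross-section is a single solid region. Total boundary length (outer) = 60.00 mm.

60.00 mm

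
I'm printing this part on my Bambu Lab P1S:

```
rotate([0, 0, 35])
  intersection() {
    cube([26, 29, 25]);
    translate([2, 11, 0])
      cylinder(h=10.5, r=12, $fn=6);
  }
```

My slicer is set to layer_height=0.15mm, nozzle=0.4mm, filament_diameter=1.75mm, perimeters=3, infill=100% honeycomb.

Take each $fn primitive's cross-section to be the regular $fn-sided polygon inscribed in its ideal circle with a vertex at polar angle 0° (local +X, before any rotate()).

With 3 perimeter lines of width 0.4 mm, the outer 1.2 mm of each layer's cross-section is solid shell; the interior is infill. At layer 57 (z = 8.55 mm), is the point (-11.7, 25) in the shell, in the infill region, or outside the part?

outside

At z = 8.55 mm: the cube (footprint 26×29) is included at this height; the r=12 cylinder at (2, 11) gives a regular 6-gon of circumradius 12 (constant along its height); After intersecting: the r=12 cylinder at (2, 11) partially overlaps the 26×29 cube; clipping to the common part keeps 228.63 mm² — 1 connected region; (rotated 35° about Z; rotation is an isometry so areas/perimeters/island counts are preserved). Overall, the cross-section is a single solid region. Undo the 35° rotation: the query point maps to (4.755, 27.190) in the un-rotated model frame. The nearest boundary edge runs (0.00, 21.39)→(8.00, 21.39); distance from the point to it = 5.80 mm. The point is not inside any of the regions above, so it lies outside the cross-section (5.80 mm from the nearest boundary).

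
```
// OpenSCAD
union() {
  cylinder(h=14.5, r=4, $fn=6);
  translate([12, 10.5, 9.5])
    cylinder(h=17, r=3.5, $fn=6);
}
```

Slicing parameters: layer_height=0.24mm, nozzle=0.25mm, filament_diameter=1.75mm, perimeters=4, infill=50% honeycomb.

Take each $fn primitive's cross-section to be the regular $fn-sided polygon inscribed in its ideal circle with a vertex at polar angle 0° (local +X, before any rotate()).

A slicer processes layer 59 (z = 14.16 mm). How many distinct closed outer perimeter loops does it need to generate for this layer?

2

At z = 14.16 mm: the r=4 cylinder contributes a regular 6-gon of circumradius 4; the r=3.5 cylinder at (12, 10.5) contributes a regular 6-gon of circumradius 3.5; Taking the union: the 2 present regions are separate (no shared area or edge), so areas and boundary lengths simply add and each stays a separate island — 2 connected regions. The result has 2 disconnected regions.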